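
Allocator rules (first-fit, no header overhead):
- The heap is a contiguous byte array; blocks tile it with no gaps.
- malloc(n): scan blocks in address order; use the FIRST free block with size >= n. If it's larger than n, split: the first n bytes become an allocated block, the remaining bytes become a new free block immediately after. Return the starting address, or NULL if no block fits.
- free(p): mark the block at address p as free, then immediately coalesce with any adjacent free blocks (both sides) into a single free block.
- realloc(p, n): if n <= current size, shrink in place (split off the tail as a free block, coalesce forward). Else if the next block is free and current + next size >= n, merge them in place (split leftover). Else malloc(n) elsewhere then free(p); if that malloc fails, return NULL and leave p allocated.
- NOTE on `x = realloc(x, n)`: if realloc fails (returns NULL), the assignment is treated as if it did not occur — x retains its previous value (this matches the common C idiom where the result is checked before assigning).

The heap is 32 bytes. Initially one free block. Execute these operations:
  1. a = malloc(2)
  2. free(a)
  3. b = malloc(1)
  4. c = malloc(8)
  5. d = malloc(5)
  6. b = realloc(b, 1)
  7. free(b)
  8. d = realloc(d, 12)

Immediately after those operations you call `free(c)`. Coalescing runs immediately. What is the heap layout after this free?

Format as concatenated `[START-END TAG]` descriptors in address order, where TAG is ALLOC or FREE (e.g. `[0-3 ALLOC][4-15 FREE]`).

Op 1: a = malloc(2) -> a = 0; heap: [0-1 ALLOC][2-31 FREE]
Op 2: free(a) -> (freed a); heap: [0-31 FREE]
Op 3: b = malloc(1) -> b = 0; heap: [0-0 ALLOC][1-31 FREE]
Op 4: c = malloc(8) -> c = 1; heap: [0-0 ALLOC][1-8 ALLOC][9-31 FREE]
Op 5: d = malloc(5) -> d = 9; heap: [0-0 ALLOC][1-8 ALLOC][9-13 ALLOC][14-31 FREE]
Op 6: b = realloc(b, 1) -> b = 0; heap: [0-0 ALLOC][1-8 ALLOC][9-13 ALLOC][14-31 FREE]
Op 7: free(b) -> (freed b); heap: [0-0 FREE][1-8 ALLOC][9-13 ALLOC][14-31 FREE]
Op 8: d = realloc(d, 12) -> d = 9; heap: [0-0 FREE][1-8 ALLOC][9-20 ALLOC][21-31 FREE]
free(c): c = 1 -> block [1-8 ALLOC]; mark free, coalesce with adjacent free neighbors -> [0-8 FREE][9-20 ALLOC][21-31 FREE]

Answer: [0-8 FREE][9-20 ALLOC][21-31 FREE]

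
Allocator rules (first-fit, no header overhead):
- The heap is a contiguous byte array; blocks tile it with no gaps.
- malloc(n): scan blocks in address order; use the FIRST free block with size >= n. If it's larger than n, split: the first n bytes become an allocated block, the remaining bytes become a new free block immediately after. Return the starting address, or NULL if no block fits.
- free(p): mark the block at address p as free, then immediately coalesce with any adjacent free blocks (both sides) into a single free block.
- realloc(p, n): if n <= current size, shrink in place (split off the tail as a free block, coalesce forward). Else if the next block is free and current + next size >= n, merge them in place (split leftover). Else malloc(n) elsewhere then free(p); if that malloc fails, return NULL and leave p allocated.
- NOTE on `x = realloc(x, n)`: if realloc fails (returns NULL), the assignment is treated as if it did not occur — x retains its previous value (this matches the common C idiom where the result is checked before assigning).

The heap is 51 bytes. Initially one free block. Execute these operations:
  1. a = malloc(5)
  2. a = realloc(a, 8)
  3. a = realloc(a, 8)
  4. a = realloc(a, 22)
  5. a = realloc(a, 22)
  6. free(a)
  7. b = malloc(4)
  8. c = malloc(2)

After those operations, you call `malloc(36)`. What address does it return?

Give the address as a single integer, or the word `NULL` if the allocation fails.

Answer: 6

Derivation:
Op 1: a = malloc(5) -> a = 0; heap: [0-4 ALLOC][5-50 FREE]
Op 2: a = realloc(a, 8) -> a = 0; heap: [0-7 ALLOC][8-50 FREE]
Op 3: a = realloc(a, 8) -> a = 0; heap: [0-7 ALLOC][8-50 FREE]
Op 4: a = realloc(a, 22) -> a = 0; heap: [0-21 ALLOC][22-50 FREE]
Op 5: a = realloc(a, 22) -> a = 0; heap: [0-21 ALLOC][22-50 FREE]
Op 6: free(a) -> (freed a); heap: [0-50 FREE]
Op 7: b = malloc(4) -> b = 0; heap: [0-3 ALLOC][4-50 FREE]
Op 8: c = malloc(2) -> c = 4; heap: [0-3 ALLOC][4-5 ALLOC][6-50 FREE]
malloc(36): first-fit scan over [0-3 ALLOC][4-5 ALLOC][6-50 FREE] -> 6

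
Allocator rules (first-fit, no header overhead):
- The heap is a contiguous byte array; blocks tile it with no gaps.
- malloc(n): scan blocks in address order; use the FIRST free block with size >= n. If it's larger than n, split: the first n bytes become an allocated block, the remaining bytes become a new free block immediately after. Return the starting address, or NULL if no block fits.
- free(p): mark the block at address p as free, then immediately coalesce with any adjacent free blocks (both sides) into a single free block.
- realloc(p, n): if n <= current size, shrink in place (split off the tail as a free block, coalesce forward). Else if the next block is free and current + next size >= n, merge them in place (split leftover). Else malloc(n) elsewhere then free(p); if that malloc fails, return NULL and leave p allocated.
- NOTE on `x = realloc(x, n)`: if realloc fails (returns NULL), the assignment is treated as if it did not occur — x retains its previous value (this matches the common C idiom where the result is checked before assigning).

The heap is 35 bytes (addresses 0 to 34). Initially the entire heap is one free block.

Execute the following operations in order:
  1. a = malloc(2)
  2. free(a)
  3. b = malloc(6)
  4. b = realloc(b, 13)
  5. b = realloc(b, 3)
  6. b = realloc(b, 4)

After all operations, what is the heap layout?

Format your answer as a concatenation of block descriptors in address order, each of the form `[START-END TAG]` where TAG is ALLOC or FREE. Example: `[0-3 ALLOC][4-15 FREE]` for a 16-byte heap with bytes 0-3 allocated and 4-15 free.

Answer: [0-3 ALLOC][4-34 FREE]

Derivation:
Op 1: a = malloc(2) -> a = 0; heap: [0-1 ALLOC][2-34 FREE]
Op 2: free(a) -> (freed a); heap: [0-34 FREE]
Op 3: b = malloc(6) -> b = 0; heap: [0-5 ALLOC][6-34 FREE]
Op 4: b = realloc(b, 13) -> b = 0; heap: [0-12 ALLOC][13-34 FREE]
Op 5: b = realloc(b, 3) -> b = 0; heap: [0-2 ALLOC][3-34 FREE]
Op 6: b = realloc(b, 4) -> b = 0; heap: [0-3 ALLOC][4-34 FREE]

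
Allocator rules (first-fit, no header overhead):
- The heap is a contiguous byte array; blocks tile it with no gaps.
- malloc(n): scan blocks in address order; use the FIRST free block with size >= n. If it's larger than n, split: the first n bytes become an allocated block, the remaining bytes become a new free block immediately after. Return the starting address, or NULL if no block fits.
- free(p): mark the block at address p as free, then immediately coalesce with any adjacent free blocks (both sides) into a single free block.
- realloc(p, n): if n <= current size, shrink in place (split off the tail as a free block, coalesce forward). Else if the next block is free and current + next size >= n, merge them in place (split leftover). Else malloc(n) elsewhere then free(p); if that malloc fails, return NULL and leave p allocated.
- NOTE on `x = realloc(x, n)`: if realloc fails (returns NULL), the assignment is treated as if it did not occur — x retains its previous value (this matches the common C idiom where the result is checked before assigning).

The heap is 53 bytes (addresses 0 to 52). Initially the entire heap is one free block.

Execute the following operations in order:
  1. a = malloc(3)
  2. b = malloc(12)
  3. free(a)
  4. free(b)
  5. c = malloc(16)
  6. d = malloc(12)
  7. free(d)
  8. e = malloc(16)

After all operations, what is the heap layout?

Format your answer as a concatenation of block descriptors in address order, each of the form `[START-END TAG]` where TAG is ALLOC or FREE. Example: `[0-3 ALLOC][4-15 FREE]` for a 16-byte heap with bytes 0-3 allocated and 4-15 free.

Op 1: a = malloc(3) -> a = 0; heap: [0-2 ALLOC][3-52 FREE]
Op 2: b = malloc(12) -> b = 3; heap: [0-2 ALLOC][3-14 ALLOC][15-52 FREE]
Op 3: free(a) -> (freed a); heap: [0-2 FREE][3-14 ALLOC][15-52 FREE]
Op 4: free(b) -> (freed b); heap: [0-52 FREE]
Op 5: c = malloc(16) -> c = 0; heap: [0-15 ALLOC][16-52 FREE]
Op 6: d = malloc(12) -> d = 16; heap: [0-15 ALLOC][16-27 ALLOC][28-52 FREE]
Op 7: free(d) -> (freed d); heap: [0-15 ALLOC][16-52 FREE]
Op 8: e = malloc(16) -> e = 16; heap: [0-15 ALLOC][16-31 ALLOC][32-52 FREE]

Answer: [0-15 ALLOC][16-31 ALLOC][32-52 FREE]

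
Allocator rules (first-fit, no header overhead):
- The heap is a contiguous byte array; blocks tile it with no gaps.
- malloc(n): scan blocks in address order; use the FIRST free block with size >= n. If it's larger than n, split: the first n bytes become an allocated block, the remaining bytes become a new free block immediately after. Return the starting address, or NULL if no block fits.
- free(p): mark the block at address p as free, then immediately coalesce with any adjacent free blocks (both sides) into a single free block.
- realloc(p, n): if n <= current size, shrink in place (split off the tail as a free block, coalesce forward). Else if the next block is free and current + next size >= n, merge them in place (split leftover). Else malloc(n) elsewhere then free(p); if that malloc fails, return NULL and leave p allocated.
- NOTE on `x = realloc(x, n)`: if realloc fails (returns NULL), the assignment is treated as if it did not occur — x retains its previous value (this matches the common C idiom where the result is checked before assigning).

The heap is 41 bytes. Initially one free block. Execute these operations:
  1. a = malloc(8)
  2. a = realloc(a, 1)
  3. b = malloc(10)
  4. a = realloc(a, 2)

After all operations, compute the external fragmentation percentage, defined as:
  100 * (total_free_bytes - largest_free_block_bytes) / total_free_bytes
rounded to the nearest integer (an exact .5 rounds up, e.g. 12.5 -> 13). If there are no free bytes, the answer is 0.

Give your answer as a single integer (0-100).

Op 1: a = malloc(8) -> a = 0; heap: [0-7 ALLOC][8-40 FREE]
Op 2: a = realloc(a, 1) -> a = 0; heap: [0-0 ALLOC][1-40 FREE]
Op 3: b = malloc(10) -> b = 1; heap: [0-0 ALLOC][1-10 ALLOC][11-40 FREE]
Op 4: a = realloc(a, 2) -> a = 11; heap: [0-0 FREE][1-10 ALLOC][11-12 ALLOC][13-40 FREE]
Free blocks: [1 28] total_free=29 largest=28 -> 100*(29-28)/29 = 100/29 ≈ 3.448 -> rounds to 3

Answer: 3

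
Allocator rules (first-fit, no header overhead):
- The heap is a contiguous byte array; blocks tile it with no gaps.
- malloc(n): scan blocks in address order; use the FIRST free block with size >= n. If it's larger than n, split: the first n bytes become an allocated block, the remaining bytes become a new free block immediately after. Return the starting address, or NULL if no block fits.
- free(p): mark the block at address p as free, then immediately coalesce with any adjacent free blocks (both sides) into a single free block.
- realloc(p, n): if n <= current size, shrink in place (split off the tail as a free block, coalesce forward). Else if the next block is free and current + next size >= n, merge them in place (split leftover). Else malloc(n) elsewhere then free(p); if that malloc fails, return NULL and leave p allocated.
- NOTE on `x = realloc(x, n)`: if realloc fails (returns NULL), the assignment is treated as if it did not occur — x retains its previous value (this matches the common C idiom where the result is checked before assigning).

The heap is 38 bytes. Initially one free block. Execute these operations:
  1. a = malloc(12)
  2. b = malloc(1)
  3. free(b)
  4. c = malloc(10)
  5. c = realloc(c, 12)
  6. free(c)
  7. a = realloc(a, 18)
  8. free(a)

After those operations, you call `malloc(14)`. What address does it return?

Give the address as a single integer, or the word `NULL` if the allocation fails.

Answer: 0

Derivation:
Op 1: a = malloc(12) -> a = 0; heap: [0-11 ALLOC][12-37 FREE]
Op 2: b = malloc(1) -> b = 12; heap: [0-11 ALLOC][12-12 ALLOC][13-37 FREE]
Op 3: free(b) -> (freed b); heap: [0-11 ALLOC][12-37 FREE]
Op 4: c = malloc(10) -> c = 12; heap: [0-11 ALLOC][12-21 ALLOC][22-37 FREE]
Op 5: c = realloc(c, 12) -> c = 12; heap: [0-11 ALLOC][12-23 ALLOC][24-37 FREE]
Op 6: free(c) -> (freed c); heap: [0-11 ALLOC][12-37 FREE]
Op 7: a = realloc(a, 18) -> a = 0; heap: [0-17 ALLOC][18-37 FREE]
Op 8: free(a) -> (freed a); heap: [0-37 FREE]
malloc(14): first-fit scan over [0-37 FREE] -> 0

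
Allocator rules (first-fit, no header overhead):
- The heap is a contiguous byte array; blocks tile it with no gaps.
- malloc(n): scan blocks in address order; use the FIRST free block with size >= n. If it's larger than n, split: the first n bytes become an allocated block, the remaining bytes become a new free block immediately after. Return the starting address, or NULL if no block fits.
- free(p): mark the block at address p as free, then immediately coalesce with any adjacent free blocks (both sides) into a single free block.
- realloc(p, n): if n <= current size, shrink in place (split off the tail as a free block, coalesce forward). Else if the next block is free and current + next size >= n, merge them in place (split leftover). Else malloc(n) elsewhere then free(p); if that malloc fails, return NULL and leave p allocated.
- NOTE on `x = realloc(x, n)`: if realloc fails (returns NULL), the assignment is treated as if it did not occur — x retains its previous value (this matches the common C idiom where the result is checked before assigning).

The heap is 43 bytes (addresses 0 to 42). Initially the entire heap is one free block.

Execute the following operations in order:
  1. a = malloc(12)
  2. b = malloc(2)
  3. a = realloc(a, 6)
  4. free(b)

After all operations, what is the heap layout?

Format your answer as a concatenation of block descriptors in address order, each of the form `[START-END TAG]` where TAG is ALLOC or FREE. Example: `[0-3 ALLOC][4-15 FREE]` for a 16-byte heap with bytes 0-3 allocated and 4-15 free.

Op 1: a = malloc(12) -> a = 0; heap: [0-11 ALLOC][12-42 FREE]
Op 2: b = malloc(2) -> b = 12; heap: [0-11 ALLOC][12-13 ALLOC][14-42 FREE]
Op 3: a = realloc(a, 6) -> a = 0; heap: [0-5 ALLOC][6-11 FREE][12-13 ALLOC][14-42 FREE]
Op 4: free(b) -> (freed b); heap: [0-5 ALLOC][6-42 FREE]

Answer: [0-5 ALLOC][6-42 FREE]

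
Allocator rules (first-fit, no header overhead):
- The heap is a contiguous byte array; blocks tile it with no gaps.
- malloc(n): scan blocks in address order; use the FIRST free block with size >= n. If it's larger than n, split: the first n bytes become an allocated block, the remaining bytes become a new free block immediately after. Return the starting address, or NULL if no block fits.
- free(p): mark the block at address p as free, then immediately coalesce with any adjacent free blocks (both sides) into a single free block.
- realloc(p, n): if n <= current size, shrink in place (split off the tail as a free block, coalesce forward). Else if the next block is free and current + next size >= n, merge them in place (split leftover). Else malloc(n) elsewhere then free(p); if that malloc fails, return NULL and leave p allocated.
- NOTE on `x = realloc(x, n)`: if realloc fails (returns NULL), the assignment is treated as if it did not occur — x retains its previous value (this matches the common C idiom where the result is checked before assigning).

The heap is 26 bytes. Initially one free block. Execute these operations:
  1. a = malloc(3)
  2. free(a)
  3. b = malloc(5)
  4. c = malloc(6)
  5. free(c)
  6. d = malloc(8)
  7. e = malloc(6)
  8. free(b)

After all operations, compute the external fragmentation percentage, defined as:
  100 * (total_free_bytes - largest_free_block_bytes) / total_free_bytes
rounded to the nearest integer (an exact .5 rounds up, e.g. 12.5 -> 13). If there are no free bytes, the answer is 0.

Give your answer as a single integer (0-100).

Answer: 42

Derivation:
Op 1: a = malloc(3) -> a = 0; heap: [0-2 ALLOC][3-25 FREE]
Op 2: free(a) -> (freed a); heap: [0-25 FREE]
Op 3: b = malloc(5) -> b = 0; heap: [0-4 ALLOC][5-25 FREE]
Op 4: c = malloc(6) -> c = 5; heap: [0-4 ALLOC][5-10 ALLOC][11-25 FREE]
Op 5: free(c) -> (freed c); heap: [0-4 ALLOC][5-25 FREE]
Op 6: d = malloc(8) -> d = 5; heap: [0-4 ALLOC][5-12 ALLOC][13-25 FREE]
Op 7: e = malloc(6) -> e = 13; heap: [0-4 ALLOC][5-12 ALLOC][13-18 ALLOC][19-25 FREE]
Op 8: free(b) -> (freed b); heap: [0-4 FREE][5-12 ALLOC][13-18 ALLOC][19-25 FREE]
Free blocks: [5 7] total_free=12 largest=7 -> 100*(12-7)/12 = 500/12 ≈ 41.667 -> rounds to 42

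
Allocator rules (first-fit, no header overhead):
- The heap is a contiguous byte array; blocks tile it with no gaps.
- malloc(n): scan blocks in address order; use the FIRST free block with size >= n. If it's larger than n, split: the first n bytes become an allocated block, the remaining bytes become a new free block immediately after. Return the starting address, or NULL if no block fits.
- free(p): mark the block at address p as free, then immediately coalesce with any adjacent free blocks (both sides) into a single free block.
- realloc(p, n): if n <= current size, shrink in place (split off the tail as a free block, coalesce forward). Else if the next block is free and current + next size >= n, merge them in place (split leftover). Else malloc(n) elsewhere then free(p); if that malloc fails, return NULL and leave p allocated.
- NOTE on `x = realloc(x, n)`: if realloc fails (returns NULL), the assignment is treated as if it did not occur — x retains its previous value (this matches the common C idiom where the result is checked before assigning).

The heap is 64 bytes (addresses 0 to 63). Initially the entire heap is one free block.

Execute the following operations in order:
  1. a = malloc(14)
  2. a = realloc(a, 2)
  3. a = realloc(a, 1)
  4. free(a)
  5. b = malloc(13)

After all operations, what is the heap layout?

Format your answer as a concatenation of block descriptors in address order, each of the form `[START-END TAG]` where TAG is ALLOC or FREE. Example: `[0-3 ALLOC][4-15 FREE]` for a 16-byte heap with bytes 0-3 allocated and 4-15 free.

Op 1: a = malloc(14) -> a = 0; heap: [0-13 ALLOC][14-63 FREE]
Op 2: a = realloc(a, 2) -> a = 0; heap: [0-1 ALLOC][2-63 FREE]
Op 3: a = realloc(a, 1) -> a = 0; heap: [0-0 ALLOC][1-63 FREE]
Op 4: free(a) -> (freed a); heap: [0-63 FREE]
Op 5: b = malloc(13) -> b = 0; heap: [0-12 ALLOC][13-63 FREE]

Answer: [0-12 ALLOC][13-63 FREE]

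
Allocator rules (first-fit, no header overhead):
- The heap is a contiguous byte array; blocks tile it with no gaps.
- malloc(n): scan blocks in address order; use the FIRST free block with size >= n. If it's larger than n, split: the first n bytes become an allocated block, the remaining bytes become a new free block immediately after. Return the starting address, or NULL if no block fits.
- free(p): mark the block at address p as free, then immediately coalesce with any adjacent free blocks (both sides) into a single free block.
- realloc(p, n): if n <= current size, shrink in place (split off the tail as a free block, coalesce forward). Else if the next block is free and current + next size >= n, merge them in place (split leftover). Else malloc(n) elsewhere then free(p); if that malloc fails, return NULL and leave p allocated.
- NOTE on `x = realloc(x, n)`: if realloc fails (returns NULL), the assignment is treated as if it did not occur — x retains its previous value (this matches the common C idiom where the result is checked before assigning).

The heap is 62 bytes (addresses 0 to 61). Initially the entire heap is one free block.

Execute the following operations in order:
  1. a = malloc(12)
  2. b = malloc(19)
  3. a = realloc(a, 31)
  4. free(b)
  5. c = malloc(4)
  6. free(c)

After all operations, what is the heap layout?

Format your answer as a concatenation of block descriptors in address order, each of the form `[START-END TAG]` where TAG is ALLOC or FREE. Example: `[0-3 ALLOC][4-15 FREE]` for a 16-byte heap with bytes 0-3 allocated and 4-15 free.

Op 1: a = malloc(12) -> a = 0; heap: [0-11 ALLOC][12-61 FREE]
Op 2: b = malloc(19) -> b = 12; heap: [0-11 ALLOC][12-30 ALLOC][31-61 FREE]
Op 3: a = realloc(a, 31) -> a = 31; heap: [0-11 FREE][12-30 ALLOC][31-61 ALLOC]
Op 4: free(b) -> (freed b); heap: [0-30 FREE][31-61 ALLOC]
Op 5: c = malloc(4) -> c = 0; heap: [0-3 ALLOC][4-30 FREE][31-61 ALLOC]
Op 6: free(c) -> (freed c); heap: [0-30 FREE][31-61 ALLOC]

Answer: [0-30 FREE][31-61 ALLOC]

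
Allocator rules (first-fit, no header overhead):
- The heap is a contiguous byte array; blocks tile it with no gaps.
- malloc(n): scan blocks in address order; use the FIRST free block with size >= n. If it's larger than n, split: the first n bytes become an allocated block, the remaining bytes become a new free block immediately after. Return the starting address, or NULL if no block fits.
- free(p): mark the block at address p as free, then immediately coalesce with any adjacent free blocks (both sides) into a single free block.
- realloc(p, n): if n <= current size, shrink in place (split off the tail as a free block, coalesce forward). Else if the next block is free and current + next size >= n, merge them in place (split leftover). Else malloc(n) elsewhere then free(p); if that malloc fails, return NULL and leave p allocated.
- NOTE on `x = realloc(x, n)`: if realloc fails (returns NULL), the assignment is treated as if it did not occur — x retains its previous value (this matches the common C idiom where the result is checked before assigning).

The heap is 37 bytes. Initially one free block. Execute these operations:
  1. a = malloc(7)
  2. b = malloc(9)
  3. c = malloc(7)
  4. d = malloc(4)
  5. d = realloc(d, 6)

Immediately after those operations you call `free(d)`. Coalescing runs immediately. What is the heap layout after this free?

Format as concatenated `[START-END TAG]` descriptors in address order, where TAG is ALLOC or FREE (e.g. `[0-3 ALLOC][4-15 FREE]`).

Answer: [0-6 ALLOC][7-15 ALLOC][16-22 ALLOC][23-36 FREE]

Derivation:
Op 1: a = malloc(7) -> a = 0; heap: [0-6 ALLOC][7-36 FREE]
Op 2: b = malloc(9) -> b = 7; heap: [0-6 ALLOC][7-15 ALLOC][16-36 FREE]
Op 3: c = malloc(7) -> c = 16; heap: [0-6 ALLOC][7-15 ALLOC][16-22 ALLOC][23-36 FREE]
Op 4: d = malloc(4) -> d = 23; heap: [0-6 ALLOC][7-15 ALLOC][16-22 ALLOC][23-26 ALLOC][27-36 FREE]
Op 5: d = realloc(d, 6) -> d = 23; heap: [0-6 ALLOC][7-15 ALLOC][16-22 ALLOC][23-28 ALLOC][29-36 FREE]
free(d): d = 23 -> block [23-28 ALLOC]; mark free, coalesce with adjacent free neighbors -> [0-6 ALLOC][7-15 ALLOC][16-22 ALLOC][23-36 FREE]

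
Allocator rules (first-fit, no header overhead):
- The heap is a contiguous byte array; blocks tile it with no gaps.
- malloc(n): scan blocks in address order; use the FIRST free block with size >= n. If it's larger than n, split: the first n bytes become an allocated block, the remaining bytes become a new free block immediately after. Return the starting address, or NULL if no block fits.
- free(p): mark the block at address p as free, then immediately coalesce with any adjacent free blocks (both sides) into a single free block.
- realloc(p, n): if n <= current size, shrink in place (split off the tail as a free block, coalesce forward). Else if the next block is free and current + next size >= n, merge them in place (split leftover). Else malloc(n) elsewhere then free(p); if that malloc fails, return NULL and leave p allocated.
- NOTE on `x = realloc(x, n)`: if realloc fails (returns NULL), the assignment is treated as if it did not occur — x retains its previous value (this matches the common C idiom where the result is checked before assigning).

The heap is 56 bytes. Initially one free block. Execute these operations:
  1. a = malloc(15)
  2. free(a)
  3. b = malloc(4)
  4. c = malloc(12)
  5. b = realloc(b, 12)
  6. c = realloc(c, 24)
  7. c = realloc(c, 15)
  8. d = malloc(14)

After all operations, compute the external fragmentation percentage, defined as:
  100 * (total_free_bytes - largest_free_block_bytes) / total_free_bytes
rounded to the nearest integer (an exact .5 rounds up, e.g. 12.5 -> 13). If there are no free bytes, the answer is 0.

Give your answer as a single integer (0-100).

Answer: 13

Derivation:
Op 1: a = malloc(15) -> a = 0; heap: [0-14 ALLOC][15-55 FREE]
Op 2: free(a) -> (freed a); heap: [0-55 FREE]
Op 3: b = malloc(4) -> b = 0; heap: [0-3 ALLOC][4-55 FREE]
Op 4: c = malloc(12) -> c = 4; heap: [0-3 ALLOC][4-15 ALLOC][16-55 FREE]
Op 5: b = realloc(b, 12) -> b = 16; heap: [0-3 FREE][4-15 ALLOC][16-27 ALLOC][28-55 FREE]
Op 6: c = realloc(c, 24) -> c = 28; heap: [0-15 FREE][16-27 ALLOC][28-51 ALLOC][52-55 FREE]
Op 7: c = realloc(c, 15) -> c = 28; heap: [0-15 FREE][16-27 ALLOC][28-42 ALLOC][43-55 FREE]
Op 8: d = malloc(14) -> d = 0; heap: [0-13 ALLOC][14-15 FREE][16-27 ALLOC][28-42 ALLOC][43-55 FREE]
Free blocks: [2 13] total_free=15 largest=13 -> 100*(15-13)/15 = 200/15 ≈ 13.333 -> rounds to 13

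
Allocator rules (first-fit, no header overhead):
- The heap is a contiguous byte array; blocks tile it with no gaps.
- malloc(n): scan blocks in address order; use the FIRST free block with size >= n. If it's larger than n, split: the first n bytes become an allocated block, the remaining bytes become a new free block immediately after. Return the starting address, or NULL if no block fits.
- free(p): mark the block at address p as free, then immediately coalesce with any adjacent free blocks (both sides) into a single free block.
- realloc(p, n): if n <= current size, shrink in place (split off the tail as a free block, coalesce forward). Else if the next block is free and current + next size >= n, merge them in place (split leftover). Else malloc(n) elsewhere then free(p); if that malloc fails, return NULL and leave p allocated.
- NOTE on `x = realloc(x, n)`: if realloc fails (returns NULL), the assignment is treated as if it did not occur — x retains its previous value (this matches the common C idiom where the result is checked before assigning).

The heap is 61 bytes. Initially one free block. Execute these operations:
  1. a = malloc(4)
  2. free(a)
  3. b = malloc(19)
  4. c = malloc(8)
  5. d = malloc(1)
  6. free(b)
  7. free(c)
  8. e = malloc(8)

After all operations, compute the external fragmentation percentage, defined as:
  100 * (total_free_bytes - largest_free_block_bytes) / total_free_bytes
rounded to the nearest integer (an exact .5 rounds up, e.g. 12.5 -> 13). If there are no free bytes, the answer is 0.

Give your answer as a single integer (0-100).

Answer: 37

Derivation:
Op 1: a = malloc(4) -> a = 0; heap: [0-3 ALLOC][4-60 FREE]
Op 2: free(a) -> (freed a); heap: [0-60 FREE]
Op 3: b = malloc(19) -> b = 0; heap: [0-18 ALLOC][19-60 FREE]
Op 4: c = malloc(8) -> c = 19; heap: [0-18 ALLOC][19-26 ALLOC][27-60 FREE]
Op 5: d = malloc(1) -> d = 27; heap: [0-18 ALLOC][19-26 ALLOC][27-27 ALLOC][28-60 FREE]
Op 6: free(b) -> (freed b); heap: [0-18 FREE][19-26 ALLOC][27-27 ALLOC][28-60 FREE]
Op 7: free(c) -> (freed c); heap: [0-26 FREE][27-27 ALLOC][28-60 FREE]
Op 8: e = malloc(8) -> e = 0; heap: [0-7 ALLOC][8-26 FREE][27-27 ALLOC][28-60 FREE]
Free blocks: [19 33] total_free=52 largest=33 -> 100*(52-33)/52 = 1900/52 ≈ 36.538 -> rounds to 37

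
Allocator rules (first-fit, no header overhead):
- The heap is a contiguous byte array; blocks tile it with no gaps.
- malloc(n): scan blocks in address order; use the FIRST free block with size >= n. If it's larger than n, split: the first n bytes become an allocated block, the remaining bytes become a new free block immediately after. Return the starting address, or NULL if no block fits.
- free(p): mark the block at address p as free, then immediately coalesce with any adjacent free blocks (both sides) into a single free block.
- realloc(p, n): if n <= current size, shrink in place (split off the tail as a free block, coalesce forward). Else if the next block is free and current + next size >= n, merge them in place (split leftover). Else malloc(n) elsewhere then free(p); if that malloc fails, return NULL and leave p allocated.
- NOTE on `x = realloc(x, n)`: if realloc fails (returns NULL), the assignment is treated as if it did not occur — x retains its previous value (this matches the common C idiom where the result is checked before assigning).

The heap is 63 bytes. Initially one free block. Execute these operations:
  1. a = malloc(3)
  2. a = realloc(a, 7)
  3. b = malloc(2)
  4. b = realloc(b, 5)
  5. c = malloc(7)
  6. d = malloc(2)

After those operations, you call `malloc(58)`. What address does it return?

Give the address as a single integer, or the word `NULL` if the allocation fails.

Answer: NULL

Derivation:
Op 1: a = malloc(3) -> a = 0; heap: [0-2 ALLOC][3-62 FREE]
Op 2: a = realloc(a, 7) -> a = 0; heap: [0-6 ALLOC][7-62 FREE]
Op 3: b = malloc(2) -> b = 7; heap: [0-6 ALLOC][7-8 ALLOC][9-62 FREE]
Op 4: b = realloc(b, 5) -> b = 7; heap: [0-6 ALLOC][7-11 ALLOC][12-62 FREE]
Op 5: c = malloc(7) -> c = 12; heap: [0-6 ALLOC][7-11 ALLOC][12-18 ALLOC][19-62 FREE]
Op 6: d = malloc(2) -> d = 19; heap: [0-6 ALLOC][7-11 ALLOC][12-18 ALLOC][19-20 ALLOC][21-62 FREE]
malloc(58): first-fit scan over [0-6 ALLOC][7-11 ALLOC][12-18 ALLOC][19-20 ALLOC][21-62 FREE] -> NULL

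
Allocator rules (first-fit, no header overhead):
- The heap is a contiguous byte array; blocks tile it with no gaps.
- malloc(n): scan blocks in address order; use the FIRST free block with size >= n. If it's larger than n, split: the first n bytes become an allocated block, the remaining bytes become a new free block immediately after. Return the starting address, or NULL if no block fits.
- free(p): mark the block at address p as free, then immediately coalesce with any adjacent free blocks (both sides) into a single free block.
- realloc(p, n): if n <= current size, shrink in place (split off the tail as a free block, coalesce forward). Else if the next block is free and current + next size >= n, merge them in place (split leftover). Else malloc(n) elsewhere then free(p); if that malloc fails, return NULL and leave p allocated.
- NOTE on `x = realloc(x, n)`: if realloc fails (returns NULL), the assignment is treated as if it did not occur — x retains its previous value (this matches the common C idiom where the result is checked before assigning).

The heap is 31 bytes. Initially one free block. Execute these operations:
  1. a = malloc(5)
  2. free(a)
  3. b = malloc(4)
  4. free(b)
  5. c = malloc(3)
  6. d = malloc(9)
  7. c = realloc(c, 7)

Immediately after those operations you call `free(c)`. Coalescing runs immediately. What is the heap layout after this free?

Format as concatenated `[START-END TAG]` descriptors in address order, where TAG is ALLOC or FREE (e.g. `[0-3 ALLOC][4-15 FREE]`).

Answer: [0-2 FREE][3-11 ALLOC][12-30 FREE]

Derivation:
Op 1: a = malloc(5) -> a = 0; heap: [0-4 ALLOC][5-30 FREE]
Op 2: free(a) -> (freed a); heap: [0-30 FREE]
Op 3: b = malloc(4) -> b = 0; heap: [0-3 ALLOC][4-30 FREE]
Op 4: free(b) -> (freed b); heap: [0-30 FREE]
Op 5: c = malloc(3) -> c = 0; heap: [0-2 ALLOC][3-30 FREE]
Op 6: d = malloc(9) -> d = 3; heap: [0-2 ALLOC][3-11 ALLOC][12-30 FREE]
Op 7: c = realloc(c, 7) -> c = 12; heap: [0-2 FREE][3-11 ALLOC][12-18 ALLOC][19-30 FREE]
free(c): c = 12 -> block [12-18 ALLOC]; mark free, coalesce with adjacent free neighbors -> [0-2 FREE][3-11 ALLOC][12-30 FREE]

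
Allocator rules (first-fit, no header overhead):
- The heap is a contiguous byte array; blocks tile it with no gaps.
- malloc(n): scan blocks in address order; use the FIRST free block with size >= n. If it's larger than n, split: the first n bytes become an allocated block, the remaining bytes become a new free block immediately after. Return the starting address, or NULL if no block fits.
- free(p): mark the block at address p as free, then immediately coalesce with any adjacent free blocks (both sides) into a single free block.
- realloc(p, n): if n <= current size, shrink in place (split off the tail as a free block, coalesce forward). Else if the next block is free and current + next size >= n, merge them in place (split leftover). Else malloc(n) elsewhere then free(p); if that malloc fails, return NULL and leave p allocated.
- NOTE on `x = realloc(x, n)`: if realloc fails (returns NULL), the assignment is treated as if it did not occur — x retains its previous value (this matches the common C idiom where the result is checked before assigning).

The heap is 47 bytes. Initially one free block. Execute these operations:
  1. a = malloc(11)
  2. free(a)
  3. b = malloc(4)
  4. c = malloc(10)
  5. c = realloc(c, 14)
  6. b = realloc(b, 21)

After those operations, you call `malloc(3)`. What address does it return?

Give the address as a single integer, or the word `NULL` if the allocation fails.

Op 1: a = malloc(11) -> a = 0; heap: [0-10 ALLOC][11-46 FREE]
Op 2: free(a) -> (freed a); heap: [0-46 FREE]
Op 3: b = malloc(4) -> b = 0; heap: [0-3 ALLOC][4-46 FREE]
Op 4: c = malloc(10) -> c = 4; heap: [0-3 ALLOC][4-13 ALLOC][14-46 FREE]
Op 5: c = realloc(c, 14) -> c = 4; heap: [0-3 ALLOC][4-17 ALLOC][18-46 FREE]
Op 6: b = realloc(b, 21) -> b = 18; heap: [0-3 FREE][4-17 ALLOC][18-38 ALLOC][39-46 FREE]
malloc(3): first-fit scan over [0-3 FREE][4-17 ALLOC][18-38 ALLOC][39-46 FREE] -> 0

Answer: 0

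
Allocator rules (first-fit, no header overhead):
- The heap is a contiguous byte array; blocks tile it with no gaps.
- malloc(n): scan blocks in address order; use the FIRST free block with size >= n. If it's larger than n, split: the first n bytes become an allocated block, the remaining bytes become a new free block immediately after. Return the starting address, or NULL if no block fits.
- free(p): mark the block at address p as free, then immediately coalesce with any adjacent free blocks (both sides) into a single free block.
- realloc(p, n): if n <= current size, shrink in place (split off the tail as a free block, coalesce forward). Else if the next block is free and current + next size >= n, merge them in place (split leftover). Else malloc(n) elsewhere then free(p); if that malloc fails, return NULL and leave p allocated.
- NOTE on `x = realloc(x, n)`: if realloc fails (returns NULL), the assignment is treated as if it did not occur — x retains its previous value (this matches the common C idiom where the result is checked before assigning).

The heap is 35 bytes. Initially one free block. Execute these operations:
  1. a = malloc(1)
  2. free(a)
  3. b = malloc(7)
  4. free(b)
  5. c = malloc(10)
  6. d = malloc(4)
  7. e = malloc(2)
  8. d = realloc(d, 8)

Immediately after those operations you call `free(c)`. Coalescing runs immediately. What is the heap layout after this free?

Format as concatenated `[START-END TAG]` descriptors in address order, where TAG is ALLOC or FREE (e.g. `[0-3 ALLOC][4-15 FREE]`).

Answer: [0-13 FREE][14-15 ALLOC][16-23 ALLOC][24-34 FREE]

Derivation:
Op 1: a = malloc(1) -> a = 0; heap: [0-0 ALLOC][1-34 FREE]
Op 2: free(a) -> (freed a); heap: [0-34 FREE]
Op 3: b = malloc(7) -> b = 0; heap: [0-6 ALLOC][7-34 FREE]
Op 4: free(b) -> (freed b); heap: [0-34 FREE]
Op 5: c = malloc(10) -> c = 0; heap: [0-9 ALLOC][10-34 FREE]
Op 6: d = malloc(4) -> d = 10; heap: [0-9 ALLOC][10-13 ALLOC][14-34 FREE]
Op 7: e = malloc(2) -> e = 14; heap: [0-9 ALLOC][10-13 ALLOC][14-15 ALLOC][16-34 FREE]
Op 8: d = realloc(d, 8) -> d = 16; heap: [0-9 ALLOC][10-13 FREE][14-15 ALLOC][16-23 ALLOC][24-34 FREE]
free(c): c = 0 -> block [0-9 ALLOC]; mark free, coalesce with adjacent free neighbors -> [0-13 FREE][14-15 ALLOC][16-23 ALLOC][24-34 FREE]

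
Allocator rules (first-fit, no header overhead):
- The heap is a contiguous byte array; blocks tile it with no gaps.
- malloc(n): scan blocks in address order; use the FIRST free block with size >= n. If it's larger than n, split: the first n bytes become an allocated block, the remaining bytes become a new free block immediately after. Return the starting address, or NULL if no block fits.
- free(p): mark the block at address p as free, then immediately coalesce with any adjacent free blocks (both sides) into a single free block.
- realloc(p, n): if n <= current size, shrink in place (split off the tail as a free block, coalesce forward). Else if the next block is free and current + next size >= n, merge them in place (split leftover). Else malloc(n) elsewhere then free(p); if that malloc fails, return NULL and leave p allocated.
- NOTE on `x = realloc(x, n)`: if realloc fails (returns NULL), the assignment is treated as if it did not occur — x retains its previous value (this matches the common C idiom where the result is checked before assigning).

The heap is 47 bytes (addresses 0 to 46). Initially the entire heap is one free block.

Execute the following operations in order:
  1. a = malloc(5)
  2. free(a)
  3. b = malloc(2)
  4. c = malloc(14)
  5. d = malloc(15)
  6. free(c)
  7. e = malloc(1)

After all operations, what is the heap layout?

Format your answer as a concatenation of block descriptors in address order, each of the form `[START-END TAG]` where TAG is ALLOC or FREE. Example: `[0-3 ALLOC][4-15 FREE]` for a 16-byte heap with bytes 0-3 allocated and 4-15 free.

Answer: [0-1 ALLOC][2-2 ALLOC][3-15 FREE][16-30 ALLOC][31-46 FREE]

Derivation:
Op 1: a = malloc(5) -> a = 0; heap: [0-4 ALLOC][5-46 FREE]
Op 2: free(a) -> (freed a); heap: [0-46 FREE]
Op 3: b = malloc(2) -> b = 0; heap: [0-1 ALLOC][2-46 FREE]
Op 4: c = malloc(14) -> c = 2; heap: [0-1 ALLOC][2-15 ALLOC][16-46 FREE]
Op 5: d = malloc(15) -> d = 16; heap: [0-1 ALLOC][2-15 ALLOC][16-30 ALLOC][31-46 FREE]
Op 6: free(c) -> (freed c); heap: [0-1 ALLOC][2-15 FREE][16-30 ALLOC][31-46 FREE]
Op 7: e = malloc(1) -> e = 2; heap: [0-1 ALLOC][2-2 ALLOC][3-15 FREE][16-30 ALLOC][31-46 FREE]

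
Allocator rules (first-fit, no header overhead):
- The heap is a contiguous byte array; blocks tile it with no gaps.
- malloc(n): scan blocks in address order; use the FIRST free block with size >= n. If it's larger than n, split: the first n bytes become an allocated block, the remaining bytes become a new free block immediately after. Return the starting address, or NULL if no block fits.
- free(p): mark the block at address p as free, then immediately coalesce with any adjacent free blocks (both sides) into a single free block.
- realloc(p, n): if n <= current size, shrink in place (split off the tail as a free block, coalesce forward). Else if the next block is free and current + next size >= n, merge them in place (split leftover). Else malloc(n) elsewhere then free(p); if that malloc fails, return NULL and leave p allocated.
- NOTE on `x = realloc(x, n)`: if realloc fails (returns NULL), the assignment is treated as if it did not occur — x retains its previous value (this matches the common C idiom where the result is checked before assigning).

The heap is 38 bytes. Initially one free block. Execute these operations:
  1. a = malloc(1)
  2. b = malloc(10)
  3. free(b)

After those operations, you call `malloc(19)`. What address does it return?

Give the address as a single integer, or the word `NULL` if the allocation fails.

Answer: 1

Derivation:
Op 1: a = malloc(1) -> a = 0; heap: [0-0 ALLOC][1-37 FREE]
Op 2: b = malloc(10) -> b = 1; heap: [0-0 ALLOC][1-10 ALLOC][11-37 FREE]
Op 3: free(b) -> (freed b); heap: [0-0 ALLOC][1-37 FREE]
malloc(19): first-fit scan over [0-0 ALLOC][1-37 FREE] -> 1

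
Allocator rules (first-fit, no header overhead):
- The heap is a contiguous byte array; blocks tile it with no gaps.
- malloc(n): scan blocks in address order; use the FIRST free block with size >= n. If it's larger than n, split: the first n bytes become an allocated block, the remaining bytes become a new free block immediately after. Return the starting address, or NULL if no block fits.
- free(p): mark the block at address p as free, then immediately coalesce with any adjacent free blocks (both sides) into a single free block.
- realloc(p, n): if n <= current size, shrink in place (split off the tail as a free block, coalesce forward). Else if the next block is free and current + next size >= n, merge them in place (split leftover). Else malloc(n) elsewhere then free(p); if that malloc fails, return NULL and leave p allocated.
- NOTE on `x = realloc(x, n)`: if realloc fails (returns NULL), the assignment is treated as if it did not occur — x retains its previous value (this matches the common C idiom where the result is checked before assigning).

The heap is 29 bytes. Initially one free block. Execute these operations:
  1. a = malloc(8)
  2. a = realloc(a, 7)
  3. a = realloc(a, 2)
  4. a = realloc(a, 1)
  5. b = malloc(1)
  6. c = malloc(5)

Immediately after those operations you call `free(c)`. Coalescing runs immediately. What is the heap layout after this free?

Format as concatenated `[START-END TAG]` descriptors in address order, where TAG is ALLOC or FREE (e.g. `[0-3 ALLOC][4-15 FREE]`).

Op 1: a = malloc(8) -> a = 0; heap: [0-7 ALLOC][8-28 FREE]
Op 2: a = realloc(a, 7) -> a = 0; heap: [0-6 ALLOC][7-28 FREE]
Op 3: a = realloc(a, 2) -> a = 0; heap: [0-1 ALLOC][2-28 FREE]
Op 4: a = realloc(a, 1) -> a = 0; heap: [0-0 ALLOC][1-28 FREE]
Op 5: b = malloc(1) -> b = 1; heap: [0-0 ALLOC][1-1 ALLOC][2-28 FREE]
Op 6: c = malloc(5) -> c = 2; heap: [0-0 ALLOC][1-1 ALLOC][2-6 ALLOC][7-28 FREE]
free(c): c = 2 -> block [2-6 ALLOC]; mark free, coalesce with adjacent free neighbors -> [0-0 ALLOC][1-1 ALLOC][2-28 FREE]

Answer: [0-0 ALLOC][1-1 ALLOC][2-28 FREE]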